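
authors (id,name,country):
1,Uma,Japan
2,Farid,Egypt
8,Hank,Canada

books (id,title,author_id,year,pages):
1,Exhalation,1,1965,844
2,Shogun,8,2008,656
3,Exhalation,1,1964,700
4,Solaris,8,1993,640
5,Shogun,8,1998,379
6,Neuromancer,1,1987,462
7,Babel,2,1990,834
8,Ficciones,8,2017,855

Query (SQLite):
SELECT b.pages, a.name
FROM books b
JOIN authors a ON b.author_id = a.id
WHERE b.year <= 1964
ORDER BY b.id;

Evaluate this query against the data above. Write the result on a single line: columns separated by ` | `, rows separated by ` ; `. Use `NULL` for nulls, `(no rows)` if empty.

Each books row matches the authors row where author_id = authors.id.
Then keep rows with b.year <= 1964.

700 | Uma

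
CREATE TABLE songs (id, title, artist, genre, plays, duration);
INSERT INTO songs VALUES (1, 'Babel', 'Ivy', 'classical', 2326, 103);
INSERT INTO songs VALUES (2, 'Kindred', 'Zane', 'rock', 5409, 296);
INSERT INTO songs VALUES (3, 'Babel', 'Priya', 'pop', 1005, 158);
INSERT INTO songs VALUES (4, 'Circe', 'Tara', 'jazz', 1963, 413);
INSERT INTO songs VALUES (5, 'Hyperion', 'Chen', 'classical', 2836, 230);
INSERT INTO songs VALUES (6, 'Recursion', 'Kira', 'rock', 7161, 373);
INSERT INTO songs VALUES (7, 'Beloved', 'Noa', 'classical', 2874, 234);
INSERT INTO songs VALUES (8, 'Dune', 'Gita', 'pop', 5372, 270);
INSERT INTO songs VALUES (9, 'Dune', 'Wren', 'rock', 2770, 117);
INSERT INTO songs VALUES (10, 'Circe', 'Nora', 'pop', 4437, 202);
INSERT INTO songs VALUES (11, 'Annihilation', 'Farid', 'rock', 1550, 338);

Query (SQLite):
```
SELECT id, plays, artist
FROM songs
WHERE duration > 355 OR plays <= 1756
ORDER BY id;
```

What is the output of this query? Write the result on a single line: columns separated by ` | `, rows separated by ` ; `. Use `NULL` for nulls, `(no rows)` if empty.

3 | 1005 | Priya ; 4 | 1963 | Tara ; 6 | 7161 | Kira ; 11 | 1550 | Farid

duration > 355: ids {4, 6}
plays <= 1756: ids {3, 11}
Combine with OR.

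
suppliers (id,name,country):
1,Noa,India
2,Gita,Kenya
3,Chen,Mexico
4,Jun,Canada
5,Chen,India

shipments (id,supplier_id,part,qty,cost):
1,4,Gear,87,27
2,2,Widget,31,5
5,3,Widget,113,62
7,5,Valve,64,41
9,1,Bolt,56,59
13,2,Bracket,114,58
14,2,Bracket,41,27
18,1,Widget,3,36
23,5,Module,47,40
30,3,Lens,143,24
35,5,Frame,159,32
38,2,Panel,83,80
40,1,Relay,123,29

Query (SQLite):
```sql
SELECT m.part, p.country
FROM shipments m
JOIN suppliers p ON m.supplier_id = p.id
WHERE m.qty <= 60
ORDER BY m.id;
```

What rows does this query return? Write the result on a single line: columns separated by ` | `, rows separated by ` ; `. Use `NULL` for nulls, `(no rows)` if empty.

Each shipments row matches the suppliers row where supplier_id = suppliers.id.
Then keep rows with m.qty <= 60.

Widget | Kenya ; Bolt | India ; Bracket | Kenya ; Widget | India ; Module | India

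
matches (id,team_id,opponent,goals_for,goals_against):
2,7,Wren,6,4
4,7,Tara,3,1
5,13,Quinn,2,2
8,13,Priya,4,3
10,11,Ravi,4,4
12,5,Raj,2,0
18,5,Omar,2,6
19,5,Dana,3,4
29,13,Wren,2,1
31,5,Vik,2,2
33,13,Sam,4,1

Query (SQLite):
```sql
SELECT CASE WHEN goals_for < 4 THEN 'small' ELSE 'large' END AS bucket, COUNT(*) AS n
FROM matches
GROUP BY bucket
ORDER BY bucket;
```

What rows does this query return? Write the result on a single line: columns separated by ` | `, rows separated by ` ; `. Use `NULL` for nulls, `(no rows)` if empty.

Bucket rows by goals_for < 4 → 'small' else 'large'; count each bucket.

large | 4 ; small | 7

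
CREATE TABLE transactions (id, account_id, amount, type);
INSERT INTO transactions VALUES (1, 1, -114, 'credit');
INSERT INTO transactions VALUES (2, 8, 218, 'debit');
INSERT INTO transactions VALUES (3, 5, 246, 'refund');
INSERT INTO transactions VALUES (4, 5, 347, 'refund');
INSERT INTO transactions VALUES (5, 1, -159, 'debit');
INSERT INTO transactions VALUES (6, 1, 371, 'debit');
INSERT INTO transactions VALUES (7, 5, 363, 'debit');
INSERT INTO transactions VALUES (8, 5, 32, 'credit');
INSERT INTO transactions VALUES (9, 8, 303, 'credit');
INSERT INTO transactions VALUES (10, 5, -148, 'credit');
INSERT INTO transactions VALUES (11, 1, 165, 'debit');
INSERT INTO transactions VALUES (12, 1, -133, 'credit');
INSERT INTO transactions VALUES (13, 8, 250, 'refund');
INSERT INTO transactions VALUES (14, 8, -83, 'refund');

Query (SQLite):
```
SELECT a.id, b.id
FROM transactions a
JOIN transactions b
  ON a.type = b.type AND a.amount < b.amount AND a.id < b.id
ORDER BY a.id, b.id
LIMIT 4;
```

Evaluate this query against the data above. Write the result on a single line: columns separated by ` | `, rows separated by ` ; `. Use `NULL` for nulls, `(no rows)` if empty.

1 | 8 ; 1 | 9 ; 2 | 6 ; 2 | 7

Pairs (a,b) with same type, a.amount < b.amount, a.id < b.id.
type groups: credit:{1,8,9,10,12} debit:{2,5,6,7,11} refund:{3,4,13,14}
Ordered by (a.id, b.id); first 4.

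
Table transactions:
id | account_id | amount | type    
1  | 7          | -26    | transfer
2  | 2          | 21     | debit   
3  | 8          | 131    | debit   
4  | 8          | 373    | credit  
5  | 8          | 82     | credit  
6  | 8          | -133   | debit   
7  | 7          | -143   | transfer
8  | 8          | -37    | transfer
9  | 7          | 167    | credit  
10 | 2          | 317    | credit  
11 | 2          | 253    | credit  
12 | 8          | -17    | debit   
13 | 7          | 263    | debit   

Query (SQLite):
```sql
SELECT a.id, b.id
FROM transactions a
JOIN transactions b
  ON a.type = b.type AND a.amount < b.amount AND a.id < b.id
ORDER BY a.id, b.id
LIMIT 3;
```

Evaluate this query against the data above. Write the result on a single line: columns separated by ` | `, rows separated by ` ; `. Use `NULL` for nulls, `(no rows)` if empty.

2 | 3 ; 2 | 13 ; 3 | 13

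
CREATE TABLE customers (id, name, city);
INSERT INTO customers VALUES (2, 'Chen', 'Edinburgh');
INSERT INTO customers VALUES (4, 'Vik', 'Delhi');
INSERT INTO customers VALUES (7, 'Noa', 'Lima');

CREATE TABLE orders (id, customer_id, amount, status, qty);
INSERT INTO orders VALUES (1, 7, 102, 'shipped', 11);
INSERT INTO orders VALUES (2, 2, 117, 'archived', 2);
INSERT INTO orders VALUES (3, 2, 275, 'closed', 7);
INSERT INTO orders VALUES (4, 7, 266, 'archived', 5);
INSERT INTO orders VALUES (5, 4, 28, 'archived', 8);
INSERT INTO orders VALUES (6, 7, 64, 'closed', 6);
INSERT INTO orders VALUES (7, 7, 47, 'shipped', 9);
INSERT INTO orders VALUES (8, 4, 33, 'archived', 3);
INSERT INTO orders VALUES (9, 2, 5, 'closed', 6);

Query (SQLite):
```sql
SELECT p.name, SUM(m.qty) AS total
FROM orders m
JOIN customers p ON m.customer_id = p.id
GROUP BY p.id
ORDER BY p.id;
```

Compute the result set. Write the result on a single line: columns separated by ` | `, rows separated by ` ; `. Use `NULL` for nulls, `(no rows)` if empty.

Chen | 15 ; Vik | 11 ; Noa | 31

Join each orders row to its customers via customer_id.
Group joined rows by customers.id; compute SUM(m.qty) per group.
  2: ids {2, 3, 9} → SUM(m.qty)=15
  4: ids {5, 8} → SUM(m.qty)=11
  7: ids {1, 4, 6, 7} → SUM(m.qty)=31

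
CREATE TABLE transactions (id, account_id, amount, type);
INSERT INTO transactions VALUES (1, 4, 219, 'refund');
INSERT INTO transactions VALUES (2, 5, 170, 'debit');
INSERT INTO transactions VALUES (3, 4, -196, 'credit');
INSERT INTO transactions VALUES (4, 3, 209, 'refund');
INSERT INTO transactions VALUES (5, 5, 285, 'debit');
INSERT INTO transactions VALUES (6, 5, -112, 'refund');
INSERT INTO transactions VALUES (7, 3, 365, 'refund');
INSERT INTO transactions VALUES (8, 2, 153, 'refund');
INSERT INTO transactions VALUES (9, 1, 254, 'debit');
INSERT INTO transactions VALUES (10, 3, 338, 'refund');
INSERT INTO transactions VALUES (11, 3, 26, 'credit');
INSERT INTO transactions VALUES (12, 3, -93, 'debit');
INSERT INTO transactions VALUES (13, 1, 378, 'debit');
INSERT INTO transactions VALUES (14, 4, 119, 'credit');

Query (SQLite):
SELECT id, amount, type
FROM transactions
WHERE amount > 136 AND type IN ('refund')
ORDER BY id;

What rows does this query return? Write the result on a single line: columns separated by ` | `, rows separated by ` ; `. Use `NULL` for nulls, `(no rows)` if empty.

1 | 219 | refund ; 4 | 209 | refund ; 7 | 365 | refund ; 8 | 153 | refund ; 10 | 338 | refund

amount > 136: ids {1, 2, 4, 5, 7, 8, 9, 10, 13}
type IN ('refund'): ids {1, 4, 6, 7, 8, 10}
Combine with AND.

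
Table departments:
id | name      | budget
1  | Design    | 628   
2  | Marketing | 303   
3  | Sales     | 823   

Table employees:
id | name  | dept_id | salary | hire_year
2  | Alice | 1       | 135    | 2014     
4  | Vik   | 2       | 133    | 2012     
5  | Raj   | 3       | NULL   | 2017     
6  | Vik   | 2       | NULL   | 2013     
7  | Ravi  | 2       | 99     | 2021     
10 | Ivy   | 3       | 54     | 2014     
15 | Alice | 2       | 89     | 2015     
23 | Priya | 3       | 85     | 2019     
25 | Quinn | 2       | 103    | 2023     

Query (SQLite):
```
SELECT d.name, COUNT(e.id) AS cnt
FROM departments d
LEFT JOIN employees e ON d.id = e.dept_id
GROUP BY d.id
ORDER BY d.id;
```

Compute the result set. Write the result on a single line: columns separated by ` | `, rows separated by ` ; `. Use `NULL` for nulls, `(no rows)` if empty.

LEFT JOIN keeps every departments row; unmatched ones get NULL for employees columns.
Group by departments.id and compute COUNT(e.id). COUNT(col) of an all-NULL group is 0.
  1: ids {2} → COUNT(e.id)=1
  2: ids {4, 6, 7, 15, 25} → COUNT(e.id)=5
  3: ids {5, 10, 23} → COUNT(e.id)=3

Design | 1 ; Marketing | 5 ; Sales | 3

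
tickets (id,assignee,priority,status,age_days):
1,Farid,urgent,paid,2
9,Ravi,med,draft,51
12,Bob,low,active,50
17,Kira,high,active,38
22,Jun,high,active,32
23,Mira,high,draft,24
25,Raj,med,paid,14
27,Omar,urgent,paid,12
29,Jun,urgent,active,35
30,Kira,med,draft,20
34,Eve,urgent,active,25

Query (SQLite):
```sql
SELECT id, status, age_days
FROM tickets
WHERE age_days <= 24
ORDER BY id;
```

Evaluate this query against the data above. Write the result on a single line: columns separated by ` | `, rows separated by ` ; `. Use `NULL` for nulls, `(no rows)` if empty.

1 | paid | 2 ; 23 | draft | 24 ; 25 | paid | 14 ; 27 | paid | 12 ; 30 | draft | 20

age_days <= 24: ids {1, 23, 25, 27, 30}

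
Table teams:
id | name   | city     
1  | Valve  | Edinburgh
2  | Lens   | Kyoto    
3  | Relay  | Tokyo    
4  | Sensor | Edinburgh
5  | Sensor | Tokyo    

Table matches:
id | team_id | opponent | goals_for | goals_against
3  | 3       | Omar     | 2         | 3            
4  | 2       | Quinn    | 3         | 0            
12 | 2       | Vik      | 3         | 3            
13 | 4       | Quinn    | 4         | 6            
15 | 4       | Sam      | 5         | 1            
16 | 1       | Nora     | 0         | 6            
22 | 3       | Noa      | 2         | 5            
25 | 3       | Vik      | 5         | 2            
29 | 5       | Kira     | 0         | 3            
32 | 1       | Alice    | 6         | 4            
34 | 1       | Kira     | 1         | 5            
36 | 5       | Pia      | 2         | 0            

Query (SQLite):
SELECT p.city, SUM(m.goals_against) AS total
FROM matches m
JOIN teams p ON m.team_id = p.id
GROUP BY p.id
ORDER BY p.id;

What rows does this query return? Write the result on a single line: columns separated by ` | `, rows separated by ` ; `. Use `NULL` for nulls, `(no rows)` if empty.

Edinburgh | 15 ; Kyoto | 3 ; Tokyo | 10 ; Edinburgh | 7 ; Tokyo | 3

Join each matches row to its teams via team_id.
Group joined rows by teams.id; compute SUM(m.goals_against) per group.
  1: ids {16, 32, 34} → SUM(m.goals_against)=15
  2: ids {4, 12} → SUM(m.goals_against)=3
  3: ids {3, 22, 25} → SUM(m.goals_against)=10
  4: ids {13, 15} → SUM(m.goals_against)=7
  5: ids {29, 36} → SUM(m.goals_against)=3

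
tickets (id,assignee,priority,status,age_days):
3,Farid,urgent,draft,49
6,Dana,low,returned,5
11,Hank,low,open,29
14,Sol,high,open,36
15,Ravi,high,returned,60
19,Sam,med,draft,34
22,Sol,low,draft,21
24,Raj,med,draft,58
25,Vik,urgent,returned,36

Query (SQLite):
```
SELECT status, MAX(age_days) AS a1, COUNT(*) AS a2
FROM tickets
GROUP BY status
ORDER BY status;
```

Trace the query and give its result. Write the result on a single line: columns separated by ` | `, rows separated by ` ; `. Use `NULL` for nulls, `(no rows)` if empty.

Group tickets by status.
Per group compute: MAX(age_days), COUNT(*).
  draft: ids {3, 19, 22, 24} → MAX(age_days)=58, COUNT(*)=4
  open: ids {11, 14} → MAX(age_days)=36, COUNT(*)=2
  returned: ids {6, 15, 25} → MAX(age_days)=60, COUNT(*)=3

draft | 58 | 4 ; open | 36 | 2 ; returned | 60 | 3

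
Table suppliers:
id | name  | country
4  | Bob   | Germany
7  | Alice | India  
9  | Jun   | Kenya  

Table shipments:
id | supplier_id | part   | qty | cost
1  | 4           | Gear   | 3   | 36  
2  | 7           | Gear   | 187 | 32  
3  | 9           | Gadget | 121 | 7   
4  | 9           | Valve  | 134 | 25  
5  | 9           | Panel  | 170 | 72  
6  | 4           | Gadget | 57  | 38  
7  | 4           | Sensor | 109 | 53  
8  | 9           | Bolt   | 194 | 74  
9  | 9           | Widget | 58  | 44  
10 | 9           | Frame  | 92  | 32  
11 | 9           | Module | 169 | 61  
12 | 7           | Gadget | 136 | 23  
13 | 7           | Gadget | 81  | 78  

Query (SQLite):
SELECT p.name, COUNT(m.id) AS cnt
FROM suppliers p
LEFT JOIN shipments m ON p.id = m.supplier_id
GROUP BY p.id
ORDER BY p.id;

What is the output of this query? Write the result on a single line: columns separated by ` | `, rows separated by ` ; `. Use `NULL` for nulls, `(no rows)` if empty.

LEFT JOIN keeps every suppliers row; unmatched ones get NULL for shipments columns.
Group by suppliers.id and compute COUNT(m.id). COUNT(col) of an all-NULL group is 0.
  4: ids {1, 6, 7} → COUNT(m.id)=3
  7: ids {2, 12, 13} → COUNT(m.id)=3
  9: ids {3, 4, 5, 8, 9, 10, 11} → COUNT(m.id)=7

Bob | 3 ; Alice | 3 ; Jun | 7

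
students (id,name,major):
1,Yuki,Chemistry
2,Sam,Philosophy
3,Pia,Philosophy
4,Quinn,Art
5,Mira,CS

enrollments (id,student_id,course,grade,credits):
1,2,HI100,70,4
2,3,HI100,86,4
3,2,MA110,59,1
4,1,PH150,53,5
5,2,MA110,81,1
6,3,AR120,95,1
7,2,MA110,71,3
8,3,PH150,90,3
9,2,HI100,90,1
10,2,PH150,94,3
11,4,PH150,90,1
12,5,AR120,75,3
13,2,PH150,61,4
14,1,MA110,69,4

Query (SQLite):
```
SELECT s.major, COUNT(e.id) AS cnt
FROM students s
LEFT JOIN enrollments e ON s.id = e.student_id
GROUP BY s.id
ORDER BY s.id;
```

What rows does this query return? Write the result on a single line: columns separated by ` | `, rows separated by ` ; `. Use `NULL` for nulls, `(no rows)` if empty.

Chemistry | 2 ; Philosophy | 7 ; Philosophy | 3 ; Art | 1 ; CS | 1

LEFT JOIN keeps every students row; unmatched ones get NULL for enrollments columns.
Group by students.id and compute COUNT(e.id). COUNT(col) of an all-NULL group is 0.
  1: ids {4, 14} → COUNT(e.id)=2
  2: ids {1, 3, 5, 7, 9, 10, 13} → COUNT(e.id)=7
  3: ids {2, 6, 8} → COUNT(e.id)=3
  4: ids {11} → COUNT(e.id)=1
  5: ids {12} → COUNT(e.id)=1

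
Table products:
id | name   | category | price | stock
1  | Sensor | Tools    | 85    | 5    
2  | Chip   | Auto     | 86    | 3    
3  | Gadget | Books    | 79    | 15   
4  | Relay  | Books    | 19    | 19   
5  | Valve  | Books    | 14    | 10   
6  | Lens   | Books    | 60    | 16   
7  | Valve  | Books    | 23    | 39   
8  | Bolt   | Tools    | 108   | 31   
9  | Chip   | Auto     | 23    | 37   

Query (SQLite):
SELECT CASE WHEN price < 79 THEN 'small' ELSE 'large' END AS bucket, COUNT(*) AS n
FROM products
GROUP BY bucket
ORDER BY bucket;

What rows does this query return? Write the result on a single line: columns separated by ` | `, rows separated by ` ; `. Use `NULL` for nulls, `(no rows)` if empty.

large | 4 ; small | 5

Bucket rows by price < 79 → 'small' else 'large'; count each bucket.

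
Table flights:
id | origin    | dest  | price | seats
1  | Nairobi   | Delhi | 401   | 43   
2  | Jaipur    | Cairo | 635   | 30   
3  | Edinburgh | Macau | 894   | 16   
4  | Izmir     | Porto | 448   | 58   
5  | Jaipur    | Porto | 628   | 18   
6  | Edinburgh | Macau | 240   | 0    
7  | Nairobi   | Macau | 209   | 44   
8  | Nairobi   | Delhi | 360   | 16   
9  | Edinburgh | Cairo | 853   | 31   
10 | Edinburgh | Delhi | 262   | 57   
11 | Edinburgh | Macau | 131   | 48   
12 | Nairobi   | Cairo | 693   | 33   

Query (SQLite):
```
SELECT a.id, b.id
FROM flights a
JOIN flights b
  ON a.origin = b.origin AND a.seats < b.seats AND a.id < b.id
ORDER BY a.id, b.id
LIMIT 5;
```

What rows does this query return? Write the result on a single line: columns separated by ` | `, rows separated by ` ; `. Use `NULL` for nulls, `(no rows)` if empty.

1 | 7 ; 3 | 9 ; 3 | 10 ; 3 | 11 ; 6 | 9

Pairs (a,b) with same origin, a.seats < b.seats, a.id < b.id.
origin groups: Edinburgh:{3,6,9,10,11} Izmir:{4} Jaipur:{2,5} Nairobi:{1,7,8,12}
Ordered by (a.id, b.id); first 5.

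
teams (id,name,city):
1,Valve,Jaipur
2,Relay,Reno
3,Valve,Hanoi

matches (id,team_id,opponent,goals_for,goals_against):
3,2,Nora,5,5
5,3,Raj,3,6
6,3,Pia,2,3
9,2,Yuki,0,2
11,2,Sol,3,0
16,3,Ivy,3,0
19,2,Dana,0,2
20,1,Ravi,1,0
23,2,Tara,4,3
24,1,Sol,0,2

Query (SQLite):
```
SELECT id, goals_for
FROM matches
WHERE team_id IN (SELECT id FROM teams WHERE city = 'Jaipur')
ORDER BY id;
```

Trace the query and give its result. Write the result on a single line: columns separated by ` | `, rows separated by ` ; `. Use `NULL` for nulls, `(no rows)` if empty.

20 | 1 ; 24 | 0

Inner query: teams.id where city = 'Jaipur'.
Outer: keep matches rows whose team_id is in that set.
Inner query → {1}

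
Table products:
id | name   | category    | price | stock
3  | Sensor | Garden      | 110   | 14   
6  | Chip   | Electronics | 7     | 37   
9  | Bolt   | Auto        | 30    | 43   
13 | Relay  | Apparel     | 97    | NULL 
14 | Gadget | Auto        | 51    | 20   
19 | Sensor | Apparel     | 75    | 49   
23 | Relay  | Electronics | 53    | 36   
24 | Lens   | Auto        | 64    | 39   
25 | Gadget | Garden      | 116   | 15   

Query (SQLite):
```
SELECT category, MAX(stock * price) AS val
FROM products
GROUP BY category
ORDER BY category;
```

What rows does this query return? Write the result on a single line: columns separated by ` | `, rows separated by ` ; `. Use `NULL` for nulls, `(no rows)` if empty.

For each row compute stock * price.
Group by category; take MAX of the expression per group.
  Apparel: ids {13, 19} → MAX(stock * price)=3675
  Auto: ids {9, 14, 24} → MAX(stock * price)=2496
  Electronics: ids {6, 23} → MAX(stock * price)=1908
  Garden: ids {3, 25} → MAX(stock * price)=1740

Apparel | 3675 ; Auto | 2496 ; Electronics | 1908 ; Garden | 1740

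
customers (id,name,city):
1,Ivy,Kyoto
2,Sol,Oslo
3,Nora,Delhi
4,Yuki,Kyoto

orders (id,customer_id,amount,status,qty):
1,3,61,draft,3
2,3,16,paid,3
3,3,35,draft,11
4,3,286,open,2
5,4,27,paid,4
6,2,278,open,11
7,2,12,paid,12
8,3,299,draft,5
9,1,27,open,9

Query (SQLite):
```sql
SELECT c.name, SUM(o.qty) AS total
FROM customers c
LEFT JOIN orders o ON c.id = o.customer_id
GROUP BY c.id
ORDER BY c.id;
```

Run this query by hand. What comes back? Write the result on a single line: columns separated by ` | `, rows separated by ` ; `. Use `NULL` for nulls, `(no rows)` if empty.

Ivy | 9 ; Sol | 23 ; Nora | 24 ; Yuki | 4

LEFT JOIN keeps every customers row; unmatched ones get NULL for orders columns.
Group by customers.id and compute SUM(o.qty). SUM over an all-NULL group is NULL.
  1: ids {9} → SUM(o.qty)=9
  2: ids {6, 7} → SUM(o.qty)=23
  3: ids {1, 2, 3, 4, 8} → SUM(o.qty)=24
  4: ids {5} → SUM(o.qty)=4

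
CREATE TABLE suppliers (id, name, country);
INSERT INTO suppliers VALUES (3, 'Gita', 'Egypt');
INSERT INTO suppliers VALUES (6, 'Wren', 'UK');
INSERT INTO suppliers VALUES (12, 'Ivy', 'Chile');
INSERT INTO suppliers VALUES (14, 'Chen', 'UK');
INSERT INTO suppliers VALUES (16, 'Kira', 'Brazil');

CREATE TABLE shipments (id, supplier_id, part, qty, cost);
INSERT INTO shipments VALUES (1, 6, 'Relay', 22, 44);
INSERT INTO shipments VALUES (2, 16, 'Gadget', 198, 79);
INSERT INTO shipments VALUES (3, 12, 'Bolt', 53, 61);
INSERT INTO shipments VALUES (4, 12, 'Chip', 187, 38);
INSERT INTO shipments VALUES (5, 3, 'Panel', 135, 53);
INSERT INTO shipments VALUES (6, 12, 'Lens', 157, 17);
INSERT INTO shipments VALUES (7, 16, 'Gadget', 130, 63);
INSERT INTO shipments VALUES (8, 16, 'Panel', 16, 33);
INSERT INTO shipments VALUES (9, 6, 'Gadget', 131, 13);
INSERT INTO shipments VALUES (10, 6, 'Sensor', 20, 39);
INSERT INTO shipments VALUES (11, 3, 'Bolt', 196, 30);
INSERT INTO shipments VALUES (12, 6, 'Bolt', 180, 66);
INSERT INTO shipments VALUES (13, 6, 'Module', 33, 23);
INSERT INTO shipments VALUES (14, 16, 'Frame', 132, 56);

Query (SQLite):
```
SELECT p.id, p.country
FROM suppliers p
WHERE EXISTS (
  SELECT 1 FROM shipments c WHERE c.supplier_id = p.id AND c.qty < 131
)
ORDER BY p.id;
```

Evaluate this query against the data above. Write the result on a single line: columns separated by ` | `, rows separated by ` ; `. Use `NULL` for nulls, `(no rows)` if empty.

6 | UK ; 12 | Chile ; 16 | Brazil

For each suppliers row, check whether any shipments with matching supplier_id has qty < 131.
Keep rows where that is true.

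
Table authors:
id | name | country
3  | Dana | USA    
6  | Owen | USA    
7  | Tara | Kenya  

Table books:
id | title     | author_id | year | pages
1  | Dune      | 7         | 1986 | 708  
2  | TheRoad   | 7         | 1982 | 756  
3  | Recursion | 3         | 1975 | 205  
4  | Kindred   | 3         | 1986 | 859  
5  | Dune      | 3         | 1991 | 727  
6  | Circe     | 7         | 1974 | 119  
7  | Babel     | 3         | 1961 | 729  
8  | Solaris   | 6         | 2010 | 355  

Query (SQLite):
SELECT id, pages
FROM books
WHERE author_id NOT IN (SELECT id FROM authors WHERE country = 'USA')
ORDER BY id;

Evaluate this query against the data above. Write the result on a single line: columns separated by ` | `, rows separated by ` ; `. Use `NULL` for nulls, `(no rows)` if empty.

1 | 708 ; 2 | 756 ; 6 | 119

Inner query: authors.id where country = 'USA'.
Outer: keep books rows whose author_id is not in that set.
Inner query → {3, 6}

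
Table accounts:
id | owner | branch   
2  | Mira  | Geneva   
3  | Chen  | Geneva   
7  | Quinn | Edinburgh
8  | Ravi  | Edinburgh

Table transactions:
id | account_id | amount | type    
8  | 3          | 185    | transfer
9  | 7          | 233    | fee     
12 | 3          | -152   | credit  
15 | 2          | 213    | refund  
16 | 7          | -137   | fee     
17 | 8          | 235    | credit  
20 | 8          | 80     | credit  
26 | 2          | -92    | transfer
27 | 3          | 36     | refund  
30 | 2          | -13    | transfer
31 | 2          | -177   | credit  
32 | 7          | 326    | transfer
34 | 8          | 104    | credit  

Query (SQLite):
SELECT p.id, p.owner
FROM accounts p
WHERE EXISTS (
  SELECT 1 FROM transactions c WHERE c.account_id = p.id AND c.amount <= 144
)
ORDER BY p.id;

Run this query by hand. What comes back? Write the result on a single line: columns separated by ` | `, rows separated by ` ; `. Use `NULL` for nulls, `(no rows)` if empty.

For each accounts row, check whether any transactions with matching account_id has amount <= 144.
Keep rows where that is true.

2 | Mira ; 3 | Chen ; 7 | Quinn ; 8 | Ravi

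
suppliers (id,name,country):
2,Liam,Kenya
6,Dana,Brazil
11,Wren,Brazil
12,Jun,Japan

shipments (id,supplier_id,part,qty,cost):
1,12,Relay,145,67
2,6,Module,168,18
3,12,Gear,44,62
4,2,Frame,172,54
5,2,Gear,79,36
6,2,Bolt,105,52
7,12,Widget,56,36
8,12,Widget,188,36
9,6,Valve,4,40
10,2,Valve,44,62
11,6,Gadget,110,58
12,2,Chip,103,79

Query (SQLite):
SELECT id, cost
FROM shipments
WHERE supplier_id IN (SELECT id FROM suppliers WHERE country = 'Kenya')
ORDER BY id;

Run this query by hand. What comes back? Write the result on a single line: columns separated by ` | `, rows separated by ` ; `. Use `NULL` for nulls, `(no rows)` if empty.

4 | 54 ; 5 | 36 ; 6 | 52 ; 10 | 62 ; 12 | 79

Inner query: suppliers.id where country = 'Kenya'.
Outer: keep shipments rows whose supplier_id is in that set.
Inner query → {2}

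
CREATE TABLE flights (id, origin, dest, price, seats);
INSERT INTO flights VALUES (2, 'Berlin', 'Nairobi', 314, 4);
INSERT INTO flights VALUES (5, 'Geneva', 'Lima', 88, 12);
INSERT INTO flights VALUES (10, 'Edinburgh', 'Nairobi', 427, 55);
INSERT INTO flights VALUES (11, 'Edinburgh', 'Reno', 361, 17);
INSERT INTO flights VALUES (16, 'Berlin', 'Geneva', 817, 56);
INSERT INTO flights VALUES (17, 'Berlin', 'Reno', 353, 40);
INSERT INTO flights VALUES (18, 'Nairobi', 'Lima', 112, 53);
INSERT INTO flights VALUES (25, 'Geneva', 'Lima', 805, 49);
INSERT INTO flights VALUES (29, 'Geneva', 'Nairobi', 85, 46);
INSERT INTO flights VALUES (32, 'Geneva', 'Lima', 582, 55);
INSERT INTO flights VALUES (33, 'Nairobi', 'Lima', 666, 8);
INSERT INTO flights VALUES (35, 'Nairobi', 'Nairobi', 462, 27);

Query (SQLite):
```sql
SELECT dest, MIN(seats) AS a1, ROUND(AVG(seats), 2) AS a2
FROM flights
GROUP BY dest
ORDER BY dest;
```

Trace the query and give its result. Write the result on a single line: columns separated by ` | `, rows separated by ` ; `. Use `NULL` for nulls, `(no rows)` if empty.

Geneva | 56 | 56 ; Lima | 8 | 35.4 ; Nairobi | 4 | 33 ; Reno | 17 | 28.5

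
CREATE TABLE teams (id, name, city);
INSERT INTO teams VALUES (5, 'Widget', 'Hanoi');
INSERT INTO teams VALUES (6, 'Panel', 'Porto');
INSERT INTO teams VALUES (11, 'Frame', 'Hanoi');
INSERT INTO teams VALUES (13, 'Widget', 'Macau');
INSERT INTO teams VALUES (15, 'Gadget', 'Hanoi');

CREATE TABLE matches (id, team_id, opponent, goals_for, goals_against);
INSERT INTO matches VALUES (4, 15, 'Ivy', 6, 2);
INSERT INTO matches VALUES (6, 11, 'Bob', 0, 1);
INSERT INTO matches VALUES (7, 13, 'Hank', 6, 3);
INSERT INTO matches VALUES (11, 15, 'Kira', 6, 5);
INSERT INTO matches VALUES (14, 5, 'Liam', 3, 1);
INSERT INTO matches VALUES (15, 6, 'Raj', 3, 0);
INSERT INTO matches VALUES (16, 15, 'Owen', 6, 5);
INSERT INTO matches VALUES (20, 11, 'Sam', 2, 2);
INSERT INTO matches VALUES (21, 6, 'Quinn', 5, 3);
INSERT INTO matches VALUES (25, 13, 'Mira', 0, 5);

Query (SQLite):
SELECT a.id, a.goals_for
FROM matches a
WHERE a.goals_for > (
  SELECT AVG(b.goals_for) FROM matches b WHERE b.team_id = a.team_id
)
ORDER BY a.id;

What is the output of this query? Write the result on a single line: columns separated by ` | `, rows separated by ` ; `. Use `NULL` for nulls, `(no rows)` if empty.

For each matches row a, compute AVG(goals_for) over rows sharing a.team_id.
Keep row a if a.goals_for > that per-group AVG.
  team_id=5: AVG(goals_for) = 3.0
  team_id=6: AVG(goals_for) = 4.0
  team_id=11: AVG(goals_for) = 1.0
  team_id=13: AVG(goals_for) = 3.0
  team_id=15: AVG(goals_for) = 6.0

7 | 6 ; 20 | 2 ; 21 | 5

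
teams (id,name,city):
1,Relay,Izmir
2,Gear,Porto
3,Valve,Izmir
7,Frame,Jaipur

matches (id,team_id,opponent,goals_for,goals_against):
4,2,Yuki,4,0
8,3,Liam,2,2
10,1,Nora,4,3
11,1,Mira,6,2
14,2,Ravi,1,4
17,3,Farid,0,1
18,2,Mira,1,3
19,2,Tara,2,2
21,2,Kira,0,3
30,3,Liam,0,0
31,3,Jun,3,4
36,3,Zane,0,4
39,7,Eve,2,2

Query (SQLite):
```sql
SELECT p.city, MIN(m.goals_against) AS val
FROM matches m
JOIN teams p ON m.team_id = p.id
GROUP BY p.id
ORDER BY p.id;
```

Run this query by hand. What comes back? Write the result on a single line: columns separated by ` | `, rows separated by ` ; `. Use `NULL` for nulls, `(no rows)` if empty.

Izmir | 2 ; Porto | 0 ; Izmir | 0 ; Jaipur | 2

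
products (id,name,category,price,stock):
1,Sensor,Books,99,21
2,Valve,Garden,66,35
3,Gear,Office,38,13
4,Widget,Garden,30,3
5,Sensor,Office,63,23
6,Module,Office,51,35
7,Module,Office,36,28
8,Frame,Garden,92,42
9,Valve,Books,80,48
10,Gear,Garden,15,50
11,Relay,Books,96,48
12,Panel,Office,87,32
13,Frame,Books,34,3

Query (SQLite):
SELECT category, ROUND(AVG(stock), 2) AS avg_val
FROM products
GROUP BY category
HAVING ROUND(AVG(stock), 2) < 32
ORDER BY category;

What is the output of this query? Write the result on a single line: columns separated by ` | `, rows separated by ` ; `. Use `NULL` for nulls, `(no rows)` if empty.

Partition products by category; compute ROUND(AVG(stock), 2) within each group.
HAVING: keep groups where ROUND(AVG(stock), 2) < 32.
  Books: ids {1, 9, 11, 13} → ROUND(AVG(stock), 2)=30
  Garden: ids {2, 4, 8, 10} → ROUND(AVG(stock), 2)=32.5
  Office: ids {3, 5, 6, 7, 12} → ROUND(AVG(stock), 2)=26.2

Books | 30 ; Office | 26.2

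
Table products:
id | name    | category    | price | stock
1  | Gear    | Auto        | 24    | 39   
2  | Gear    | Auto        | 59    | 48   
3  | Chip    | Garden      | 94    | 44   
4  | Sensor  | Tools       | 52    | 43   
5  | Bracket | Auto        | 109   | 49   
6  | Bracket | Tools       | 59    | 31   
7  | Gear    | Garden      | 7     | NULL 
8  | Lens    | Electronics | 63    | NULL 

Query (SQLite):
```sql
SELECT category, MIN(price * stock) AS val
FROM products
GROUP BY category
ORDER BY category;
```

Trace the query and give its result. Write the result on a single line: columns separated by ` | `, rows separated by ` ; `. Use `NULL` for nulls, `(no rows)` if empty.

For each row compute price * stock.
Group by category; take MIN of the expression per group.
  Auto: ids {1, 2, 5} → MIN(price * stock)=936
  Electronics: ids {8} → MIN(price * stock)=NULL
  Garden: ids {3, 7} → MIN(price * stock)=4136
  Tools: ids {4, 6} → MIN(price * stock)=1829

Auto | 936 ; Electronics | NULL ; Garden | 4136 ; Tools | 1829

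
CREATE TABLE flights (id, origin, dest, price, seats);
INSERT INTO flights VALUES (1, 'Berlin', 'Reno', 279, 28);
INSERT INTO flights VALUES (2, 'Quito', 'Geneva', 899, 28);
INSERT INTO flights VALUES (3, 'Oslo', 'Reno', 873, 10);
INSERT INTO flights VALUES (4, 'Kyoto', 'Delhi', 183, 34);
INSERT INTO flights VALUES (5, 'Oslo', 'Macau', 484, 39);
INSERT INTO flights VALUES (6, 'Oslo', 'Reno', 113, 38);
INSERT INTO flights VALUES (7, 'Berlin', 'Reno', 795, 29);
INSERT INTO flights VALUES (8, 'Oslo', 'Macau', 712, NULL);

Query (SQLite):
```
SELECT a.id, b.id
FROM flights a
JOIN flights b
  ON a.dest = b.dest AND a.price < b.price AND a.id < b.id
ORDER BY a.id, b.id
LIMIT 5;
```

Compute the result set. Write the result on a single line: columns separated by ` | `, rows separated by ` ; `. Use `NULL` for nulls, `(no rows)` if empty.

1 | 3 ; 1 | 7 ; 5 | 8 ; 6 | 7

Pairs (a,b) with same dest, a.price < b.price, a.id < b.id.
dest groups: Delhi:{4} Geneva:{2} Macau:{5,8} Reno:{1,3,6,7}
Ordered by (a.id, b.id); first 5.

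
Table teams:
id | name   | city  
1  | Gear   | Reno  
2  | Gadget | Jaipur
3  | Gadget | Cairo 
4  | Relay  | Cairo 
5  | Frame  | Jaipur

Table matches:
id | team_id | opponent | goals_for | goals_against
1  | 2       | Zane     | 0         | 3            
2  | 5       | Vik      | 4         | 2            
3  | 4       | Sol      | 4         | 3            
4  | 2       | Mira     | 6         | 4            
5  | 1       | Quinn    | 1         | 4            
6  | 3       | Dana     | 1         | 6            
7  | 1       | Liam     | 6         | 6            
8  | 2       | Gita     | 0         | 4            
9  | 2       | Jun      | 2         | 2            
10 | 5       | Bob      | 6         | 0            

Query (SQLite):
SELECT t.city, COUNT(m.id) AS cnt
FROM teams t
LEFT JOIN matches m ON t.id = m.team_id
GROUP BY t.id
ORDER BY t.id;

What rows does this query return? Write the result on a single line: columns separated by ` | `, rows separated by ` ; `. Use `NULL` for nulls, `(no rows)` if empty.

Reno | 2 ; Jaipur | 4 ; Cairo | 1 ; Cairo | 1 ; Jaipur | 2

LEFT JOIN keeps every teams row; unmatched ones get NULL for matches columns.
Group by teams.id and compute COUNT(m.id). COUNT(col) of an all-NULL group is 0.
  1: ids {5, 7} → COUNT(m.id)=2
  2: ids {1, 4, 8, 9} → COUNT(m.id)=4
  3: ids {6} → COUNT(m.id)=1
  4: ids {3} → COUNT(m.id)=1
  5: ids {2, 10} → COUNT(m.id)=2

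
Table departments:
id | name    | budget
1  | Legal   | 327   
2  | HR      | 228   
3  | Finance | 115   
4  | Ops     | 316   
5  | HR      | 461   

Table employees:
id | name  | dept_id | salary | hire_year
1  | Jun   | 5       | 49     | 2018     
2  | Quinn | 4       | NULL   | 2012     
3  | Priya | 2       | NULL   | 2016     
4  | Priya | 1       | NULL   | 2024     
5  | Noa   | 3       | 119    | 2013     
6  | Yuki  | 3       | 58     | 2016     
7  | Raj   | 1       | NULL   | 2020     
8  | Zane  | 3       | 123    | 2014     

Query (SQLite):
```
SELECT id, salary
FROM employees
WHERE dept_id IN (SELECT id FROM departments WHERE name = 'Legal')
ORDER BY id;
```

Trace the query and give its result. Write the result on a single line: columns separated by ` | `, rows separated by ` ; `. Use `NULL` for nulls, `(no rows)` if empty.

4 | NULL ; 7 | NULL

Inner query: departments.id where name = 'Legal'.
Outer: keep employees rows whose dept_id is in that set.
Inner query → {1}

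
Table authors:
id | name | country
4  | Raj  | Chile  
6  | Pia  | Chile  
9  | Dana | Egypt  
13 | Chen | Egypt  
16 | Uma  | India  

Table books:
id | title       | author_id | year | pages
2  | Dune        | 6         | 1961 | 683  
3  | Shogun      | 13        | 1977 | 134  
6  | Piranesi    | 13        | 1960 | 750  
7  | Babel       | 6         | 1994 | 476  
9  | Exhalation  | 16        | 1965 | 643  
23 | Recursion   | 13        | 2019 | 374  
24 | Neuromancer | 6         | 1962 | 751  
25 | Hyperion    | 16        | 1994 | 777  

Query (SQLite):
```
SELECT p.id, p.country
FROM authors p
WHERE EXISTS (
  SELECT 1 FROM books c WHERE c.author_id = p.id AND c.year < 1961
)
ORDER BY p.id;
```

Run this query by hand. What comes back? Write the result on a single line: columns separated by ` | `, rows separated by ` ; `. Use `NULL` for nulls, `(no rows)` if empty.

13 | Egypt

For each authors row, check whether any books with matching author_id has year < 1961.
Keep rows where that is true.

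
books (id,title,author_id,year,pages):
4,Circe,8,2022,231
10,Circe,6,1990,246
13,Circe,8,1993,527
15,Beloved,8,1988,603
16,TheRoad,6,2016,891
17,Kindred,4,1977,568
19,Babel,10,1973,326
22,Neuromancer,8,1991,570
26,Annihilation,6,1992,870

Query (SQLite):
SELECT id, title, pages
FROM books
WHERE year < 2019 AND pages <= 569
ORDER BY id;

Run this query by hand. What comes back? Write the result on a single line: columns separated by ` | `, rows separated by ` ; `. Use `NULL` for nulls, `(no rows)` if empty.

year < 2019: ids {10, 13, 15, 16, 17, 19, 22, 26}
pages <= 569: ids {4, 10, 13, 17, 19}
Combine with AND.

10 | Circe | 246 ; 13 | Circe | 527 ; 17 | Kindred | 568 ; 19 | Babel | 326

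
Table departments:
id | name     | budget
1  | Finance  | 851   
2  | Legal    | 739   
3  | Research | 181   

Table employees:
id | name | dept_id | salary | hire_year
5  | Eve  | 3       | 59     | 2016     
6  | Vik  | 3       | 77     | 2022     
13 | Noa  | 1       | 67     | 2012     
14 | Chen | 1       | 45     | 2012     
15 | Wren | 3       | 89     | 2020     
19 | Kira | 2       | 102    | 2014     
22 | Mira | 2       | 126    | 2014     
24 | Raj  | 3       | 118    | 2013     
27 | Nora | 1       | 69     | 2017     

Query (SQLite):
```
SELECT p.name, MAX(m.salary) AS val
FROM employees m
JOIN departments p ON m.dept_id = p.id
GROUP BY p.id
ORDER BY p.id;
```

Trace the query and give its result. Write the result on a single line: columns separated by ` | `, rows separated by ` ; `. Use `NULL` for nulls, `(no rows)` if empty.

Finance | 69 ; Legal | 126 ; Research | 118

Join each employees row to its departments via dept_id.
Group joined rows by departments.id; compute MAX(m.salary) per group.
  1: ids {13, 14, 27} → MAX(m.salary)=69
  2: ids {19, 22} → MAX(m.salary)=126
  3: ids {5, 6, 15, 24} → MAX(m.salary)=118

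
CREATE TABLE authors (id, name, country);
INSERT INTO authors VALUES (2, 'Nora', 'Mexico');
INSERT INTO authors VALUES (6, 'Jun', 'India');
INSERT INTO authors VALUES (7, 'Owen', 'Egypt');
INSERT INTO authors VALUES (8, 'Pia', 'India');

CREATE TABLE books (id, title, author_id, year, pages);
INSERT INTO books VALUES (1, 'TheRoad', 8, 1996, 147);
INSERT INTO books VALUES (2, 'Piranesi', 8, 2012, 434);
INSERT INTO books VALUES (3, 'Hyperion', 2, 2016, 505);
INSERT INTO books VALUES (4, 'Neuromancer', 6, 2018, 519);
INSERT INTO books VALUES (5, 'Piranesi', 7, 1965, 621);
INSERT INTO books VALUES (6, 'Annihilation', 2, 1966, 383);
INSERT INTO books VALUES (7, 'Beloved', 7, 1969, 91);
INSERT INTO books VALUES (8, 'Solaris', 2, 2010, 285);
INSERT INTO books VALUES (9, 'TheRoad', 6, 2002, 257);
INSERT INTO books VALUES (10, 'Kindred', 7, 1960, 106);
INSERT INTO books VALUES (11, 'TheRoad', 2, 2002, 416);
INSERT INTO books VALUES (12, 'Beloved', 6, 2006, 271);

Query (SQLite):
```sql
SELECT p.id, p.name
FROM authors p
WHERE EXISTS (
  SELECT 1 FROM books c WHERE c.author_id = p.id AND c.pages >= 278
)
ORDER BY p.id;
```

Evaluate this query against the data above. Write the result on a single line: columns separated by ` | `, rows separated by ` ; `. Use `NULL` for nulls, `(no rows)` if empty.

2 | Nora ; 6 | Jun ; 7 | Owen ; 8 | Pia

For each authors row, check whether any books with matching author_id has pages >= 278.
Keep rows where that is true.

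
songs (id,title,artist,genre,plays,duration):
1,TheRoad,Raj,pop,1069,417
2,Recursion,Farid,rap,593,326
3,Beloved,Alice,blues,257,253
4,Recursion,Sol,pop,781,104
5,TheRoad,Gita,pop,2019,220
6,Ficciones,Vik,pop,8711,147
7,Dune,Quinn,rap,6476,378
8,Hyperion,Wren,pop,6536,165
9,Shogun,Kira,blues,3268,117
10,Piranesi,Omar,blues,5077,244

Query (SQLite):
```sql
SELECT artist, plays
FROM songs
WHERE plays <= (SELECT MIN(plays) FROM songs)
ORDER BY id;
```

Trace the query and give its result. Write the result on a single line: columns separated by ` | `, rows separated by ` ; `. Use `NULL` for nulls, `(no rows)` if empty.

Alice | 257

Scalar subquery: MIN(plays) over all songs rows = 257.
Keep rows where plays <= that value.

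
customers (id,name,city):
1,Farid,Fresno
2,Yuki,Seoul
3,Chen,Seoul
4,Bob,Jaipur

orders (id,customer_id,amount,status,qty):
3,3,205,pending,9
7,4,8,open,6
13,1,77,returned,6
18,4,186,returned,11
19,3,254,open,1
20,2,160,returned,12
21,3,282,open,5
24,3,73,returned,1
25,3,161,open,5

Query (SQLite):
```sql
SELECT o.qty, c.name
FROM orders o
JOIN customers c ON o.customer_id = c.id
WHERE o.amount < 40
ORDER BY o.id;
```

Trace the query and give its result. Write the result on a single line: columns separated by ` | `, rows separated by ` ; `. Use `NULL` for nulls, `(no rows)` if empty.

6 | Bob

Each orders row matches the customers row where customer_id = customers.id.
Then keep rows with o.amount < 40.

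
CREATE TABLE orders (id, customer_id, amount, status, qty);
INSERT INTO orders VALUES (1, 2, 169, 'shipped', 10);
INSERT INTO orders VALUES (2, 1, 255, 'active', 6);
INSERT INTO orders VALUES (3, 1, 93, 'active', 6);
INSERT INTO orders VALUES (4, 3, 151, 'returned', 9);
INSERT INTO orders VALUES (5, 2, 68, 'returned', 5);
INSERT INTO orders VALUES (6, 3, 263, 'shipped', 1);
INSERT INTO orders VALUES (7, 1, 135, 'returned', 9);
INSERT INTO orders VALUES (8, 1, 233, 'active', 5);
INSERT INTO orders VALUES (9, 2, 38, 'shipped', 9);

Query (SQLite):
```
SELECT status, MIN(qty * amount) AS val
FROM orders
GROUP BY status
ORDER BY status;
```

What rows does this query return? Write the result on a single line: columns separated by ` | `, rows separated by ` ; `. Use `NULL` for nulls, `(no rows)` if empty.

For each row compute qty * amount.
Group by status; take MIN of the expression per group.
  active: ids {2, 3, 8} → MIN(qty * amount)=558
  returned: ids {4, 5, 7} → MIN(qty * amount)=340
  shipped: ids {1, 6, 9} → MIN(qty * amount)=263

active | 558 ; returned | 340 ; shipped | 263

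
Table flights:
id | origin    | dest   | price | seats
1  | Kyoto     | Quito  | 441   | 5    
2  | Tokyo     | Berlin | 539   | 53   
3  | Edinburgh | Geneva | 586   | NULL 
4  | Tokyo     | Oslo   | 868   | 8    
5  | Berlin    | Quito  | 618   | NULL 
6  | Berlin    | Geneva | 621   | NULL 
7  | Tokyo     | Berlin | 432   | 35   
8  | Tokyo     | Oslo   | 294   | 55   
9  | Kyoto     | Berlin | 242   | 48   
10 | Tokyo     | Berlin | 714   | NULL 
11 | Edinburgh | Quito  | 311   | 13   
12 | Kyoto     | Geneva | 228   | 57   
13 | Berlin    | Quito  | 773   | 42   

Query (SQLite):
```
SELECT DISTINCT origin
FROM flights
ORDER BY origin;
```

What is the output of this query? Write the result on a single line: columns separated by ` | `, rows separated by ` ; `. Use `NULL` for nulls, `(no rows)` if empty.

Berlin ; Edinburgh ; Kyoto ; Tokyo

Collect distinct origin values from flights.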